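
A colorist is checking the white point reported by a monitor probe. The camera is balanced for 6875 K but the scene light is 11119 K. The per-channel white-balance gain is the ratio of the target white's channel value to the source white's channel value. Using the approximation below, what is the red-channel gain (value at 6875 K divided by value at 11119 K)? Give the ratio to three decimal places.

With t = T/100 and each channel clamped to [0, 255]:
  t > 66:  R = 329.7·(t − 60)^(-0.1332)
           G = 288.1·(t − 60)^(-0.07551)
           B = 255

1.265

At 11119 K (t = 111.19):
  R = 329.7·(111.19 − 60)^(-0.1332) = 329.7·51.19^(-0.1332) = 329.7·0.59202 = 195.189.
At 6875 K (t = 68.75):
  R = 329.7·(68.75 − 60)^(-0.1332) = 329.7·8.75^(-0.1332) = 329.7·0.74907 = 246.970.
Gain = 246.970 / 195.189 = 1.2653 → 1.265.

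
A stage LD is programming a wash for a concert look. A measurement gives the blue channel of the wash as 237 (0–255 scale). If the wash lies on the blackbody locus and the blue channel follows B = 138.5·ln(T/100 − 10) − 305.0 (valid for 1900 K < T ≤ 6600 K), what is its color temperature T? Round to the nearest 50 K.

ln(t − 10) = (237 + 305.0) / 138.5 = 3.9134.
t − 10 = e^3.9134 = 50.067, so t = 60.067.
T = 100·t = 6007 K → 6000 K to the nearest 50 K.

6000 K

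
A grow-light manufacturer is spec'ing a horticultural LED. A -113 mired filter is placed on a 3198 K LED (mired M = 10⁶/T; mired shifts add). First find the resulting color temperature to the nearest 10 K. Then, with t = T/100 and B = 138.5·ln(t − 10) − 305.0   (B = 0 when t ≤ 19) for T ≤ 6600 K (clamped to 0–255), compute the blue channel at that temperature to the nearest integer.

206

M_in = 10⁶/3198 = 312.70; M_out = 312.70 + (-113) = 199.70.
T_out = 10⁶/199.70 = 5007.6 K → 5010 K; t = 50.1.
B = 138.5·ln(50.1 − 10) − 305.0 = 138.5·ln 40.1 − 305.0 = 138.5·3.6914 − 305.0 = 206.256.
Rounded: 206.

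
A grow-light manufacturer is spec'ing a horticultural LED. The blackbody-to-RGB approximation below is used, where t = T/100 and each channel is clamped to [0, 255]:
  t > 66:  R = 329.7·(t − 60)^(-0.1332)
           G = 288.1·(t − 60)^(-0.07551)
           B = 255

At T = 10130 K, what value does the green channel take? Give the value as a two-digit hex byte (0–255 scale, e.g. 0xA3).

t = 10130/100 = 101.3; the t > 66 branch applies.
G = 288.1·(101.3 − 60)^(-0.07551) = 288.1·41.3^(-0.07551) = 288.1·0.75506 = 217.532.
Rounded: 218; in hex, 0xDA.

0xDA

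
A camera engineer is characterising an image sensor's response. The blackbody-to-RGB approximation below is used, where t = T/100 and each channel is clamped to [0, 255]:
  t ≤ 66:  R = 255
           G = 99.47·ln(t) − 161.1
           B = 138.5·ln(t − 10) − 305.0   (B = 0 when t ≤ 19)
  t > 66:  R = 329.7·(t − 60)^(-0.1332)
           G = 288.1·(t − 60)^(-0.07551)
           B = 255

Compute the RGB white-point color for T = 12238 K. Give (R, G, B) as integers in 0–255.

(190, 211, 255)

t = 12238/100 = 122.38; the t > 66 branch applies.
R = 329.7·(122.38 − 60)^(-0.1332) = 329.7·62.38^(-0.1332) = 329.7·0.57663 = 190.116.
G = 288.1·(122.38 − 60)^(-0.07551) = 288.1·62.38^(-0.07551) = 288.1·0.73191 = 210.863.
B = 255 by definition for t > 66.
Rounded: (190, 211, 255).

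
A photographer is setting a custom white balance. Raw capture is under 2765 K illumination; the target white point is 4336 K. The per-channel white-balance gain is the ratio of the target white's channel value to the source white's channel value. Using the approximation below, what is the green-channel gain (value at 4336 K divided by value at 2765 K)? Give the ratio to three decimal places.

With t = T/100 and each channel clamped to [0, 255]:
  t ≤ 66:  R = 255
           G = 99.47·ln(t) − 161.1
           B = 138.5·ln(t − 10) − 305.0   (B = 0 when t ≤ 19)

At 2765 K (t = 27.65):
  G = 99.47·ln 27.65 − 161.1 = 99.47·3.3196 − 161.1 = 169.103.
At 4336 K (t = 43.36):
  G = 99.47·ln 43.36 − 161.1 = 99.47·3.7695 − 161.1 = 213.856.
Gain = 213.856 / 169.103 = 1.2646 → 1.265.

1.265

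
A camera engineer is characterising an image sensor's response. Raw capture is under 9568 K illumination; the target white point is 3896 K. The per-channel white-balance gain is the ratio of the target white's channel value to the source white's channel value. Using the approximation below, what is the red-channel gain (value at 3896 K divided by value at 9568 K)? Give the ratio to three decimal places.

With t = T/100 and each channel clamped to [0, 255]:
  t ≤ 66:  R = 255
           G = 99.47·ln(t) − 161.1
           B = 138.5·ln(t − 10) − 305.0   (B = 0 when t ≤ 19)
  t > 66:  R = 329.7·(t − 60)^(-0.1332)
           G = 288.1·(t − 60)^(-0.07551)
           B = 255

1.245

At 9568 K (t = 95.68):
  R = 329.7·(95.68 − 60)^(-0.1332) = 329.7·35.68^(-0.1332) = 329.7·0.62118 = 204.803.
At 3896 K (t = 38.96):
  R = 255 by definition for t ≤ 66.
Gain = 255.000 / 204.803 = 1.2451 → 1.245.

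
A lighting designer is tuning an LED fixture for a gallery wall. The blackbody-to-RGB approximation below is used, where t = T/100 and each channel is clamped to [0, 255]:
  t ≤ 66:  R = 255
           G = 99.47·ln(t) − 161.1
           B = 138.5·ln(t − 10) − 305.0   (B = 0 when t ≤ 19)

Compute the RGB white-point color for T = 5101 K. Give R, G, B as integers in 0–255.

R=255, G=230, B=209

t = 5101/100 = 51.01; the t ≤ 66 branch applies.
R = 255 by definition for t ≤ 66.
G = 99.47·ln 51.01 − 161.1 = 99.47·3.9320 − 161.1 = 230.018.
B = 138.5·ln(51.01 − 10) − 305.0 = 138.5·ln 41.01 − 305.0 = 138.5·3.7138 − 305.0 = 209.364.
Rounded: (255, 230, 209).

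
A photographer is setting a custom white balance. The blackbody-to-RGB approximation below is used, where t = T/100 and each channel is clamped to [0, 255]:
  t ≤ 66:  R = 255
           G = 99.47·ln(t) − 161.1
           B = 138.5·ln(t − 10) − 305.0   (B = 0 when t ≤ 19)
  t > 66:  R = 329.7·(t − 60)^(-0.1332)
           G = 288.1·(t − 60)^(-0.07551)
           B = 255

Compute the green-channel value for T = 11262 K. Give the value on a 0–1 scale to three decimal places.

t = 11262/100 = 112.62; the t > 66 branch applies.
G = 288.1·(112.62 − 60)^(-0.07551) = 288.1·52.62^(-0.07551) = 288.1·0.74137 = 213.589.
On a 0–1 scale: 213.589/255 = 0.8376 → 0.838.

0.838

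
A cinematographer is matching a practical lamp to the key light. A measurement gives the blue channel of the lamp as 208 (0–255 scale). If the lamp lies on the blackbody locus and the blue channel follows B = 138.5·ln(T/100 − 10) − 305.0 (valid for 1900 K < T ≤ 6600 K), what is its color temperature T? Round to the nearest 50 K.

5050 K

ln(t − 10) = (208 + 305.0) / 138.5 = 3.7040.
t − 10 = e^3.7040 = 40.608, so t = 50.608.
T = 100·t = 5061 K → 5050 K to the nearest 50 K.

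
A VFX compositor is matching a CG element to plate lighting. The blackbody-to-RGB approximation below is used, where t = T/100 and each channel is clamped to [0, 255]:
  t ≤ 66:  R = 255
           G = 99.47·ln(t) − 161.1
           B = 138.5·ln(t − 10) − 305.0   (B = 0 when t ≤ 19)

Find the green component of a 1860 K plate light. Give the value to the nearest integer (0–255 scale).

t = 1860/100 = 18.6; the t ≤ 66 branch applies.
G = 99.47·ln 18.6 − 161.1 = 99.47·2.9232 − 161.1 = 129.667.
Rounded: 130.

130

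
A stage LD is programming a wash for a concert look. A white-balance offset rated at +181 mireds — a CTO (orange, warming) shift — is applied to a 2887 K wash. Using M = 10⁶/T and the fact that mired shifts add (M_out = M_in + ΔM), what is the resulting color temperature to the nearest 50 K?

M_in = 10⁶/2887 = 346.38 mireds.
M_out = 346.38 + (+181) = 527.38 mireds.
T_out = 10⁶/527.38 = 1896.2 K → 1900 K.

1900 K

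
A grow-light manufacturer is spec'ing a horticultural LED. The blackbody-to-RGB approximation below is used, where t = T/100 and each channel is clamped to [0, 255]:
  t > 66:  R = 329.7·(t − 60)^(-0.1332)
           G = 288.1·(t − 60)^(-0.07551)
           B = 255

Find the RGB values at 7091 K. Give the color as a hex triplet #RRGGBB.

t = 7091/100 = 70.91; the t > 66 branch applies.
R = 329.7·(70.91 − 60)^(-0.1332) = 329.7·10.91^(-0.1332) = 329.7·0.72738 = 239.817.
G = 288.1·(70.91 − 60)^(-0.07551) = 288.1·10.91^(-0.07551) = 288.1·0.83490 = 240.534.
B = 255 by definition for t > 66.
Rounded: (240, 241, 255).
In hex: #F0F1FF.

#F0F1FF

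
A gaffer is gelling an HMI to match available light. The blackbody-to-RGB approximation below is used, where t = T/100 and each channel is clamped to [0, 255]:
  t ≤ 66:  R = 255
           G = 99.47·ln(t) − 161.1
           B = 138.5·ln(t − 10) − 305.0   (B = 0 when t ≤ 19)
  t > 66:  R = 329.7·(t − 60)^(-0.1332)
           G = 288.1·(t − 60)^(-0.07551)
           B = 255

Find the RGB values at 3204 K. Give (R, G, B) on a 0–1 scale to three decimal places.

t = 3204/100 = 32.04; the t ≤ 66 branch applies.
R = 255 by definition for t ≤ 66.
G = 99.47·ln 32.04 − 161.1 = 99.47·3.4670 − 161.1 = 183.761.
B = 138.5·ln(32.04 − 10) − 305.0 = 138.5·ln 22.04 − 305.0 = 138.5·3.0929 − 305.0 = 123.361.
Dividing each by 255: (1.0000, 0.7206, 0.4838) → (1.000, 0.721, 0.484).

(1.000, 0.721, 0.484)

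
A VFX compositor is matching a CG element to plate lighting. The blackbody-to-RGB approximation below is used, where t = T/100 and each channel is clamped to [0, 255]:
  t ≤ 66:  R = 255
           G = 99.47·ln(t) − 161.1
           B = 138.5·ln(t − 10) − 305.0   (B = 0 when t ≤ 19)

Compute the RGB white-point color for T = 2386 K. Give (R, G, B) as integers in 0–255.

(255, 154, 59)

t = 2386/100 = 23.86; the t ≤ 66 branch applies.
R = 255 by definition for t ≤ 66.
G = 99.47·ln 23.86 − 161.1 = 99.47·3.1722 − 161.1 = 154.439.
B = 138.5·ln(23.86 − 10) − 305.0 = 138.5·ln 13.86 − 305.0 = 138.5·2.6290 − 305.0 = 59.117.
Rounded: (255, 154, 59).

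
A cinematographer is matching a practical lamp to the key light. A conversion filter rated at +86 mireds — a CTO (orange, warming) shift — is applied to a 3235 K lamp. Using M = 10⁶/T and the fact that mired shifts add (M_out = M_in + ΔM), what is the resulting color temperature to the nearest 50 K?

M_in = 10⁶/3235 = 309.12 mireds.
M_out = 309.12 + (+86) = 395.12 mireds.
T_out = 10⁶/395.12 = 2530.9 K → 2550 K.

2550 K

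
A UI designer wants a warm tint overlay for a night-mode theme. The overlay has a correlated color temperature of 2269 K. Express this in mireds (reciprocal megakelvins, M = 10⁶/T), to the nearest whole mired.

M = 10⁶ / 2269 = 440.723 → 441 mireds.

441 mireds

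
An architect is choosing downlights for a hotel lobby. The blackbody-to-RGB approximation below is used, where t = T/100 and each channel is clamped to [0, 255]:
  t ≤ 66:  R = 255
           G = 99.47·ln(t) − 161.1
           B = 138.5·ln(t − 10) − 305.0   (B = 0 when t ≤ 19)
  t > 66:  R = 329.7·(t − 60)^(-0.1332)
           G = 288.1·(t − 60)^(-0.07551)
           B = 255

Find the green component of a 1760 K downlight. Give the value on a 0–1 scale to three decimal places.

t = 1760/100 = 17.6; the t ≤ 66 branch applies.
G = 99.47·ln 17.6 − 161.1 = 99.47·2.8679 − 161.1 = 124.170.
On a 0–1 scale: 124.170/255 = 0.4869 → 0.487.

0.487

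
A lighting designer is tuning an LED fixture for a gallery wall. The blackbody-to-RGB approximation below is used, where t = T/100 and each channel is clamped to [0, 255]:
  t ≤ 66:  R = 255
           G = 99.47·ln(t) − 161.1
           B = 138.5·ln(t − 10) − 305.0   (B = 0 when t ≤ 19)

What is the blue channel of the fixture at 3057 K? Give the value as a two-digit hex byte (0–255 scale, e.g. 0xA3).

0x72

t = 3057/100 = 30.57; the t ≤ 66 branch applies.
B = 138.5·ln(30.57 − 10) − 305.0 = 138.5·ln 20.57 − 305.0 = 138.5·3.0238 − 305.0 = 113.801.
Rounded: 114; in hex, 0x72.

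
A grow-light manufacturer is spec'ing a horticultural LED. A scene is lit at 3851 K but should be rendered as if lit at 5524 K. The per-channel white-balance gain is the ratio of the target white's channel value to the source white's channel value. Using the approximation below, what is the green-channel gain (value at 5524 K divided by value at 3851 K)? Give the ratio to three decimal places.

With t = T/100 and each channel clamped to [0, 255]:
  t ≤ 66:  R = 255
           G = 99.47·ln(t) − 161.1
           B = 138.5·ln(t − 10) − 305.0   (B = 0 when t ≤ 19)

At 3851 K (t = 38.51):
  G = 99.47·ln 38.51 − 161.1 = 99.47·3.6509 − 161.1 = 202.057.
At 5524 K (t = 55.24):
  G = 99.47·ln 55.24 − 161.1 = 99.47·4.0117 − 161.1 = 237.943.
Gain = 237.943 / 202.057 = 1.1776 → 1.178.

1.178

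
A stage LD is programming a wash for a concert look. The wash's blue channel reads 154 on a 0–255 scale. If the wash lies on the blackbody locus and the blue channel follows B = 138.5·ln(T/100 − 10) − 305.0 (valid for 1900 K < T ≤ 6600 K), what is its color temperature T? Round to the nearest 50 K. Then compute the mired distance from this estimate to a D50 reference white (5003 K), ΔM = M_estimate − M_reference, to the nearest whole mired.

ln(t − 10) = (154 + 305.0) / 138.5 = 3.3141.
t − 10 = e^3.3141 = 27.497, so t = 37.497.
T = 100·t = 3750 K → 3750 K to the nearest 50 K.
M_estimate = 10⁶/3750 = 266.67; M_reference = 10⁶/5003 = 199.88.
ΔM = 266.67 − 199.88 = 66.79 → +67 mireds.

+67 mireds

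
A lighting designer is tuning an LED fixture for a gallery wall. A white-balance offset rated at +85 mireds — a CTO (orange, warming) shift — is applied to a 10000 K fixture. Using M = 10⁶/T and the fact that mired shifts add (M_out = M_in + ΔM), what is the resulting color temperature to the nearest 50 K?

5400 K

M_in = 10⁶/10000 = 100.00 mireds.
M_out = 100.00 + (+85) = 185.00 mireds.
T_out = 10⁶/185.00 = 5405.4 K → 5400 K.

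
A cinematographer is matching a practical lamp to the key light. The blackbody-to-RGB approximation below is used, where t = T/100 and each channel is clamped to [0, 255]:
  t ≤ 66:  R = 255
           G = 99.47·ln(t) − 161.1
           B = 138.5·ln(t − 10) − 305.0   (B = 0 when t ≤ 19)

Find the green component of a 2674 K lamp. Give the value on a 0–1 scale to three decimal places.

t = 2674/100 = 26.74; the t ≤ 66 branch applies.
G = 99.47·ln 26.74 − 161.1 = 99.47·3.2862 − 161.1 = 165.774.
On a 0–1 scale: 165.774/255 = 0.6501 → 0.650.

0.650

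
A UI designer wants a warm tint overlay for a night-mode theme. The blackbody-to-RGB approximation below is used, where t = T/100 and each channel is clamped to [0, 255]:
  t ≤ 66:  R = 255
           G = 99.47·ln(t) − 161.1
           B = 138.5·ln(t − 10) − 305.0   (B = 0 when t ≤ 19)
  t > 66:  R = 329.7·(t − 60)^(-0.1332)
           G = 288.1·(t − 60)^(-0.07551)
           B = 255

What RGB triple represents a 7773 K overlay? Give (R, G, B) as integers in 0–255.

(225, 232, 255)

t = 7773/100 = 77.73; the t > 66 branch applies.
R = 329.7·(77.73 − 60)^(-0.1332) = 329.7·17.73^(-0.1332) = 329.7·0.68182 = 224.797.
G = 288.1·(77.73 − 60)^(-0.07551) = 288.1·17.73^(-0.07551) = 288.1·0.80484 = 231.875.
B = 255 by definition for t > 66.
Rounded: (225, 232, 255).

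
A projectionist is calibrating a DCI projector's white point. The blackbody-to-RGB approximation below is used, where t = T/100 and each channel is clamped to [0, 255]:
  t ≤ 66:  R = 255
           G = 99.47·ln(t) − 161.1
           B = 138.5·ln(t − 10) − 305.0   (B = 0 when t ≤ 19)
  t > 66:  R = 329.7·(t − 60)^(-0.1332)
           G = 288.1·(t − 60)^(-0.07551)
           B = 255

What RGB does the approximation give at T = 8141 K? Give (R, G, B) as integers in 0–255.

t = 8141/100 = 81.41; the t > 66 branch applies.
R = 329.7·(81.41 − 60)^(-0.1332) = 329.7·21.41^(-0.1332) = 329.7·0.66491 = 219.220.
G = 288.1·(81.41 − 60)^(-0.07551) = 288.1·21.41^(-0.07551) = 288.1·0.79346 = 228.596.
B = 255 by definition for t > 66.
Rounded: (219, 229, 255).

(219, 229, 255)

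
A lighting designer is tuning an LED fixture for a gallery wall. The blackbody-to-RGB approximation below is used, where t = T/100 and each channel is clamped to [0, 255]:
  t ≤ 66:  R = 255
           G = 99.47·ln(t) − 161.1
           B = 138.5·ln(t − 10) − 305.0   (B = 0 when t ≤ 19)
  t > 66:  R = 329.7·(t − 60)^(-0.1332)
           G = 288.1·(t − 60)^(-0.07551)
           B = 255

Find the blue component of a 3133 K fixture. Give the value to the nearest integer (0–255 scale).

t = 3133/100 = 31.33; the t ≤ 66 branch applies.
B = 138.5·ln(31.33 − 10) − 305.0 = 138.5·ln 21.33 − 305.0 = 138.5·3.0601 − 305.0 = 118.826.
Rounded: 119.

119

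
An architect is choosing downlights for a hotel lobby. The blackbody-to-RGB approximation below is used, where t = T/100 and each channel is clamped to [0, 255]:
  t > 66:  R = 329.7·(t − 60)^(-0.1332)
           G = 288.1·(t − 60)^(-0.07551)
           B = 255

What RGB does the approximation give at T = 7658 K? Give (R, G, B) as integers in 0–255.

(227, 233, 255)

t = 7658/100 = 76.58; the t > 66 branch applies.
R = 329.7·(76.58 − 60)^(-0.1332) = 329.7·16.58^(-0.1332) = 329.7·0.68794 = 226.814.
G = 288.1·(76.58 − 60)^(-0.07551) = 288.1·16.58^(-0.07551) = 288.1·0.80893 = 233.052.
B = 255 by definition for t > 66.
Rounded: (227, 233, 255).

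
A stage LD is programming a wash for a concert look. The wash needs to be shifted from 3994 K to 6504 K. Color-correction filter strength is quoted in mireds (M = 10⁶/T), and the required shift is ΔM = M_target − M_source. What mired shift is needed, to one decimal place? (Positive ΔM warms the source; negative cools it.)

-96.6 mireds

M_source = 10⁶/3994 = 250.376; M_target = 10⁶/6504 = 153.752.
ΔM = 153.752 − 250.376 = -96.624 → -96.6 mireds, a cooling shift.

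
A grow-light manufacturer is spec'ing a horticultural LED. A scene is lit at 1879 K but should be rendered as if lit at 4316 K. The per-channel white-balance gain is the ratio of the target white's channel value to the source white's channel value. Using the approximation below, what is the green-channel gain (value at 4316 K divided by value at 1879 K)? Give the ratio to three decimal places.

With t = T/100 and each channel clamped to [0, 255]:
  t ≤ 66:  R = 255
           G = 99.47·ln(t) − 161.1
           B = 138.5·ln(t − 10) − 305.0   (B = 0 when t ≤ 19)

At 1879 K (t = 18.79):
  G = 99.47·ln 18.79 − 161.1 = 99.47·2.9333 − 161.1 = 130.678.
At 4316 K (t = 43.16):
  G = 99.47·ln 43.16 − 161.1 = 99.47·3.7649 − 161.1 = 213.396.
Gain = 213.396 / 130.678 = 1.6330 → 1.633.

1.633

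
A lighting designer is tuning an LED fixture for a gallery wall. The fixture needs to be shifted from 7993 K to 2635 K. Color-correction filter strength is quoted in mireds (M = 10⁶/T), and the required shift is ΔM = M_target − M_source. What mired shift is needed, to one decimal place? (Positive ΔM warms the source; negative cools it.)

+254.4 mireds

M_source = 10⁶/7993 = 125.109; M_target = 10⁶/2635 = 379.507.
ΔM = 379.507 − 125.109 = 254.397 → +254.4 mireds, a warming shift.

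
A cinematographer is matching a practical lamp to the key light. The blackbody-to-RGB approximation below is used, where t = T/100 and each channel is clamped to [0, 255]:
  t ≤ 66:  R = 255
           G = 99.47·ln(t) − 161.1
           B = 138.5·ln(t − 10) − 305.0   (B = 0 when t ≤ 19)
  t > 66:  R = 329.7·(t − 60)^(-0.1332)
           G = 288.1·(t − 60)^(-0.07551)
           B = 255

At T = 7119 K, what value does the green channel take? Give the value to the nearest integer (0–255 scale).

240

t = 7119/100 = 71.19; the t > 66 branch applies.
G = 288.1·(71.19 − 60)^(-0.07551) = 288.1·11.19^(-0.07551) = 288.1·0.83330 = 240.075.
Rounded: 240.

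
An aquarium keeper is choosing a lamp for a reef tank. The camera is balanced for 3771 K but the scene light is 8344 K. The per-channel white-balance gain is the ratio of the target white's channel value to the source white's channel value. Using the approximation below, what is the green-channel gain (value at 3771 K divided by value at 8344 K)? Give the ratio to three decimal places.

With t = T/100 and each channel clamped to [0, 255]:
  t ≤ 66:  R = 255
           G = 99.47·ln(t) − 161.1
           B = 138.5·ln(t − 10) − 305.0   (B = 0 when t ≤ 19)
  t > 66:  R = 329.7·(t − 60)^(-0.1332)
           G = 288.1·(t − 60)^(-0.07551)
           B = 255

0.881

At 8344 K (t = 83.44):
  G = 288.1·(83.44 − 60)^(-0.07551) = 288.1·23.44^(-0.07551) = 288.1·0.78805 = 227.038.
At 3771 K (t = 37.71):
  G = 99.47·ln 37.71 − 161.1 = 99.47·3.6299 − 161.1 = 199.969.
Gain = 199.969 / 227.038 = 0.8808 → 0.881.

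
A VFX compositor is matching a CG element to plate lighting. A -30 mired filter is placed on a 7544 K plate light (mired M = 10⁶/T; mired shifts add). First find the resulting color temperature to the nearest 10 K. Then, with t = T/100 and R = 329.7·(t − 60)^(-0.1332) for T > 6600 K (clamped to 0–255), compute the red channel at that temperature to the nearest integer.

203

M_in = 10⁶/7544 = 132.56; M_out = 132.56 + (-30) = 102.56.
T_out = 10⁶/102.56 = 9750.8 K → 9750 K; t = 97.5.
R = 329.7·(97.5 − 60)^(-0.1332) = 329.7·37.5^(-0.1332) = 329.7·0.61708 = 203.450.
Rounded: 203.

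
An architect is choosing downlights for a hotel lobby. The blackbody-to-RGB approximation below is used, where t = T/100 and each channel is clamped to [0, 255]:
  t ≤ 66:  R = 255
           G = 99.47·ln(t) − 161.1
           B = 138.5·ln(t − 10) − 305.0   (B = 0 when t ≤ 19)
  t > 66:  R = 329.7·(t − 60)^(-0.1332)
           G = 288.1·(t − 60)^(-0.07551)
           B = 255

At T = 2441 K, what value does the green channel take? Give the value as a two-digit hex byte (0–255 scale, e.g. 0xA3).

t = 2441/100 = 24.41; the t ≤ 66 branch applies.
G = 99.47·ln 24.41 − 161.1 = 99.47·3.1950 − 161.1 = 156.706.
Rounded: 157; in hex, 0x9D.

0x9D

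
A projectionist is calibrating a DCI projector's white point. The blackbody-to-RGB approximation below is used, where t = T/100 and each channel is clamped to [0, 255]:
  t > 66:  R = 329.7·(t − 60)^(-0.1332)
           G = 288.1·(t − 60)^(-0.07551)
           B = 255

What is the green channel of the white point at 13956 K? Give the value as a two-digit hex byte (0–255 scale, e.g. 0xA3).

0xCF

t = 13956/100 = 139.56; the t > 66 branch applies.
G = 288.1·(139.56 − 60)^(-0.07551) = 288.1·79.56^(-0.07551) = 288.1·0.71859 = 207.025.
Rounded: 207; in hex, 0xCF.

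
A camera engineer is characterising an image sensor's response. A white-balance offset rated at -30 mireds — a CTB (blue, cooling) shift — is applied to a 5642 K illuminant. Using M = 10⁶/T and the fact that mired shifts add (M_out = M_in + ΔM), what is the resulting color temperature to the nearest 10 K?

6790 K

M_in = 10⁶/5642 = 177.24 mireds.
M_out = 177.24 + (-30) = 147.24 mireds.
T_out = 10⁶/147.24 = 6791.5 K → 6790 K.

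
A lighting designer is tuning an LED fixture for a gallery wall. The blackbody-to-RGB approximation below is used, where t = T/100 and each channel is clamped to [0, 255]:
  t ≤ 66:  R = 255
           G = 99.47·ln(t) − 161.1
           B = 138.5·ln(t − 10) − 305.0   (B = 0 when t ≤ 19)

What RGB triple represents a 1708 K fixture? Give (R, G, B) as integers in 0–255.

t = 1708/100 = 17.08; the t ≤ 66 branch applies.
R = 255 by definition for t ≤ 66.
G = 99.47·ln 17.08 − 161.1 = 99.47·2.8379 − 161.1 = 121.187.
t = 17.08 ≤ 19, so B = 0.
Rounded: (255, 121, 0).

(255, 121, 0)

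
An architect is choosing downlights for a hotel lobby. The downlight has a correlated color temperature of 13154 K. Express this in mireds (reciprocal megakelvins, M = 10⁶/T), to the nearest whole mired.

M = 10⁶ / 13154 = 76.023 → 76 mireds.

76 mireds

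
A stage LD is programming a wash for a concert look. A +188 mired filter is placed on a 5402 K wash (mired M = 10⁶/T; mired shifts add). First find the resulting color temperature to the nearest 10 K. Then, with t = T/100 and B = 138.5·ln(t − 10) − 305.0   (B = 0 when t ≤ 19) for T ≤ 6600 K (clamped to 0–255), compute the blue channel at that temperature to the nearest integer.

86

M_in = 10⁶/5402 = 185.12; M_out = 185.12 + (+188) = 373.12.
T_out = 10⁶/373.12 = 2680.1 K → 2680 K; t = 26.8.
B = 138.5·ln(26.8 − 10) − 305.0 = 138.5·ln 16.8 − 305.0 = 138.5·2.8214 − 305.0 = 85.761.
Rounded: 86.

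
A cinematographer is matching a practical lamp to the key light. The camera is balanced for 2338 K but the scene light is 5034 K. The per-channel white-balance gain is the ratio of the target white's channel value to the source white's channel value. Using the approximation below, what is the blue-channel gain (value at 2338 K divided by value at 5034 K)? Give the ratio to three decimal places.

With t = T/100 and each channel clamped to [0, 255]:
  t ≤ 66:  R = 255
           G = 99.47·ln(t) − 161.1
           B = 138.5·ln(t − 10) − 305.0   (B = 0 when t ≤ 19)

At 5034 K (t = 50.34):
  B = 138.5·ln(50.34 − 10) − 305.0 = 138.5·ln 40.34 − 305.0 = 138.5·3.6973 − 305.0 = 207.082.
At 2338 K (t = 23.38):
  B = 138.5·ln(23.38 − 10) − 305.0 = 138.5·ln 13.38 − 305.0 = 138.5·2.5938 − 305.0 = 54.236.
Gain = 54.236 / 207.082 = 0.2619 → 0.262.

0.262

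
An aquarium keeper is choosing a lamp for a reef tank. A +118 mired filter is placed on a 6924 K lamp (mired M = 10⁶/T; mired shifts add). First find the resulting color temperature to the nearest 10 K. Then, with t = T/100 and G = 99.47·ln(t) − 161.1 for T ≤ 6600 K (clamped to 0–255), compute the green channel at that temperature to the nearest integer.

201

M_in = 10⁶/6924 = 144.43; M_out = 144.43 + (+118) = 262.43.
T_out = 10⁶/262.43 = 3810.6 K → 3810 K; t = 38.1.
G = 99.47·ln 38.1 − 161.1 = 99.47·3.6402 − 161.1 = 200.992.
Rounded: 201.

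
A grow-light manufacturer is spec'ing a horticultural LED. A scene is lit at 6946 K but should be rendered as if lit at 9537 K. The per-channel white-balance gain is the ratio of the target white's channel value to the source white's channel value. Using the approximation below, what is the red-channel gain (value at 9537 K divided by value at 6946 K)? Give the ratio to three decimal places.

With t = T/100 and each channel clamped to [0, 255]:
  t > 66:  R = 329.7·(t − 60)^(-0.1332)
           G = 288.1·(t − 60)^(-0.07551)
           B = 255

0.839

At 6946 K (t = 69.46):
  R = 329.7·(69.46 − 60)^(-0.1332) = 329.7·9.46^(-0.1332) = 329.7·0.74133 = 244.416.
At 9537 K (t = 95.37):
  R = 329.7·(95.37 − 60)^(-0.1332) = 329.7·35.37^(-0.1332) = 329.7·0.62190 = 205.041.
Gain = 205.041 / 244.416 = 0.8389 → 0.839.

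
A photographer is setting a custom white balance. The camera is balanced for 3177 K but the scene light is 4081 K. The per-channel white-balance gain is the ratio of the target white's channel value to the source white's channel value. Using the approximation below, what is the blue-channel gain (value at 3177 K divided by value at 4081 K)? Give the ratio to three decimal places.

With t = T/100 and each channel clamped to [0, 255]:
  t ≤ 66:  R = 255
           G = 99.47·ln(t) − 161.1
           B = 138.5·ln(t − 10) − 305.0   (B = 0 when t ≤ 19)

0.717

At 4081 K (t = 40.81):
  B = 138.5·ln(40.81 − 10) − 305.0 = 138.5·ln 30.81 − 305.0 = 138.5·3.4278 − 305.0 = 169.756.
At 3177 K (t = 31.77):
  B = 138.5·ln(31.77 − 10) − 305.0 = 138.5·ln 21.77 − 305.0 = 138.5·3.0805 − 305.0 = 121.654.
Gain = 121.654 / 169.756 = 0.7166 → 0.717.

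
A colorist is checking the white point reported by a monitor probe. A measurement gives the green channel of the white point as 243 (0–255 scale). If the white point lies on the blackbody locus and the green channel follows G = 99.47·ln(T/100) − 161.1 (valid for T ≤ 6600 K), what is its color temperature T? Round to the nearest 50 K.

5800 K

ln t = (243 + 161.1) / 99.47 = 4.0625.
t = e^4.0625 = 58.121.
T = 100·t = 5812 K → 5800 K to the nearest 50 K.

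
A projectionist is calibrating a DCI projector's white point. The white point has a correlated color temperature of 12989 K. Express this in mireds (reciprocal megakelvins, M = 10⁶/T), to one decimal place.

77.0 mireds

M = 10⁶ / 12989 = 76.988 → 77.0 mireds.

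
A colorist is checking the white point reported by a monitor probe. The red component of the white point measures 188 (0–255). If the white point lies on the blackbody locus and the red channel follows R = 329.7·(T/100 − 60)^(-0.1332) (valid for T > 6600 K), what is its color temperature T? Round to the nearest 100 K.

(t − 60)^(-0.1332) = 188/329.7 = 0.57022.
t − 60 = 0.57022^(1/-0.1332) = 0.57022^(-7.508) = 67.848, so t = 127.848.
T = 100·t = 12785 K → 12800 K to the nearest 100 K.

12800 K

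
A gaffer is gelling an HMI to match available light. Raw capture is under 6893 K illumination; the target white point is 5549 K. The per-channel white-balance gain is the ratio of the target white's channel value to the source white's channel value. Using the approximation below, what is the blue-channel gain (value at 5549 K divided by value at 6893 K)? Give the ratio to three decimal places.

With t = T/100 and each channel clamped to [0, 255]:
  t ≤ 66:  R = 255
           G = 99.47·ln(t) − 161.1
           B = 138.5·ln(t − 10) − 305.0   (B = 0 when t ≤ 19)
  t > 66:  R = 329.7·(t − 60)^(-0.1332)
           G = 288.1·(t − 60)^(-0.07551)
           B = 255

At 6893 K (t = 68.93):
  B = 255 by definition for t > 66.
At 5549 K (t = 55.49):
  B = 138.5·ln(55.49 − 10) − 305.0 = 138.5·ln 45.49 − 305.0 = 138.5·3.8175 − 305.0 = 223.723.
Gain = 223.723 / 255.000 = 0.8773 → 0.877.

0.877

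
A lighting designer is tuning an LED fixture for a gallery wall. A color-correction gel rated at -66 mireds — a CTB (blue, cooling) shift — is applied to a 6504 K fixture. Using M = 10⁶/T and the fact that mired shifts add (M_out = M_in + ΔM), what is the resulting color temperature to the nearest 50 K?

M_in = 10⁶/6504 = 153.75 mireds.
M_out = 153.75 + (-66) = 87.75 mireds.
T_out = 10⁶/87.75 = 11395.8 K → 11400 K.

11400 K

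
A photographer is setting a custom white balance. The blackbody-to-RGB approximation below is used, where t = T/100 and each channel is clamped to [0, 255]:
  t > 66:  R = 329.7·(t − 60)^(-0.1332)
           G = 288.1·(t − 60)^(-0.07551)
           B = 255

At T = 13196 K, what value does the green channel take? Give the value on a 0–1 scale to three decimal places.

0.818

t = 13196/100 = 131.96; the t > 66 branch applies.
G = 288.1·(131.96 − 60)^(-0.07551) = 288.1·71.96^(-0.07551) = 288.1·0.72405 = 208.600.
On a 0–1 scale: 208.600/255 = 0.8180 → 0.818.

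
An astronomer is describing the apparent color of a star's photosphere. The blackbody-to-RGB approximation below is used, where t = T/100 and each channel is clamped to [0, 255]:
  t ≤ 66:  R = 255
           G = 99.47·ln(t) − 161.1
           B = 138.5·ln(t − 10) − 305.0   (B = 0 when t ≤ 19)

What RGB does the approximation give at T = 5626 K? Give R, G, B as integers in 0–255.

R=255, G=240, B=226

t = 5626/100 = 56.26; the t ≤ 66 branch applies.
R = 255 by definition for t ≤ 66.
G = 99.47·ln 56.26 − 161.1 = 99.47·4.0300 − 161.1 = 239.762.
B = 138.5·ln(56.26 − 10) − 305.0 = 138.5·ln 46.26 − 305.0 = 138.5·3.8343 − 305.0 = 226.047.
Rounded: (255, 240, 226).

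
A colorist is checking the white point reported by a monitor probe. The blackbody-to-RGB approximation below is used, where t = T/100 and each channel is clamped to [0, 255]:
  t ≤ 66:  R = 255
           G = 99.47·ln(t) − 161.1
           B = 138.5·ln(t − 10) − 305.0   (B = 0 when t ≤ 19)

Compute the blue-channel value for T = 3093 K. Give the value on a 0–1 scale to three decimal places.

0.456

t = 3093/100 = 30.93; the t ≤ 66 branch applies.
B = 138.5·ln(30.93 − 10) − 305.0 = 138.5·ln 20.93 − 305.0 = 138.5·3.0412 − 305.0 = 116.204.
On a 0–1 scale: 116.204/255 = 0.4557 → 0.456.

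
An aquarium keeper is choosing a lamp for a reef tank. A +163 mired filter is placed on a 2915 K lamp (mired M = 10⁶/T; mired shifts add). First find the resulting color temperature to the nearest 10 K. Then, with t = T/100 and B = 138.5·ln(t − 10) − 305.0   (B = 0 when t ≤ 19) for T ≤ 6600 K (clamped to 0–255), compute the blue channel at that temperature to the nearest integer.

11

M_in = 10⁶/2915 = 343.05; M_out = 343.05 + (+163) = 506.05.
T_out = 10⁶/506.05 = 1976.1 K → 1980 K; t = 19.8.
B = 138.5·ln(19.8 − 10) − 305.0 = 138.5·ln 9.8 − 305.0 = 138.5·2.2824 − 305.0 = 11.110.
Rounded: 11.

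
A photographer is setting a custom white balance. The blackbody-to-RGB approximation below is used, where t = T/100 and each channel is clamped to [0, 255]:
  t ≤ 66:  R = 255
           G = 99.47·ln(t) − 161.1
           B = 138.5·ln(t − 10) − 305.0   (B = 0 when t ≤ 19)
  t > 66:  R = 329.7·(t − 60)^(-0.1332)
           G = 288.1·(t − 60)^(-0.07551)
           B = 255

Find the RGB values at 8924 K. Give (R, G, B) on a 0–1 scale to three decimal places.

(0.825, 0.876, 1.000)

t = 8924/100 = 89.24; the t > 66 branch applies.
R = 329.7·(89.24 − 60)^(-0.1332) = 329.7·29.24^(-0.1332) = 329.7·0.63787 = 210.306.
G = 288.1·(89.24 − 60)^(-0.07551) = 288.1·29.24^(-0.07551) = 288.1·0.77500 = 223.279.
B = 255 by definition for t > 66.
Dividing each by 255: (0.8247, 0.8756, 1.0000) → (0.825, 0.876, 1.000).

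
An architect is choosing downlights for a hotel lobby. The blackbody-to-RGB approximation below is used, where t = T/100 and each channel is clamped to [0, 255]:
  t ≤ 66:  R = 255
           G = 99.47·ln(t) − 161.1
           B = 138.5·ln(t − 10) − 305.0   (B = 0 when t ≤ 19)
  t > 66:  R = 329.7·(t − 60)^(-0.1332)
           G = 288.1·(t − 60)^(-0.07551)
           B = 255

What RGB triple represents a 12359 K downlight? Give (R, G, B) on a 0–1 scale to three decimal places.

(0.744, 0.826, 1.000)

t = 12359/100 = 123.59; the t > 66 branch applies.
R = 329.7·(123.59 − 60)^(-0.1332) = 329.7·63.59^(-0.1332) = 329.7·0.57516 = 189.630.
G = 288.1·(123.59 − 60)^(-0.07551) = 288.1·63.59^(-0.07551) = 288.1·0.73085 = 210.557.
B = 255 by definition for t > 66.
Dividing each by 255: (0.7436, 0.8257, 1.0000) → (0.744, 0.826, 1.000).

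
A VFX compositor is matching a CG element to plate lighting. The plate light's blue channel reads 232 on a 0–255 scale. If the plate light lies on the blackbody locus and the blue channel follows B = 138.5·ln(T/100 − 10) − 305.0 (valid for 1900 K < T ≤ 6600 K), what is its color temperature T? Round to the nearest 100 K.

ln(t − 10) = (232 + 305.0) / 138.5 = 3.8773.
t − 10 = e^3.8773 = 48.292, so t = 58.292.
T = 100·t = 5829 K → 5800 K to the nearest 100 K.

5800 K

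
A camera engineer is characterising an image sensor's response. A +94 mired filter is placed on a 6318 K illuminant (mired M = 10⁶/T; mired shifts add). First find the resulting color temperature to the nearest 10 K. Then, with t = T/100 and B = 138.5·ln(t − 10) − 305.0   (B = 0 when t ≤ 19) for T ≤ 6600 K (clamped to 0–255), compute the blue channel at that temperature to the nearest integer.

M_in = 10⁶/6318 = 158.28; M_out = 158.28 + (+94) = 252.28.
T_out = 10⁶/252.28 = 3963.9 K → 3960 K; t = 39.6.
B = 138.5·ln(39.6 − 10) − 305.0 = 138.5·ln 29.6 − 305.0 = 138.5·3.3878 − 305.0 = 164.207.
Rounded: 164.

164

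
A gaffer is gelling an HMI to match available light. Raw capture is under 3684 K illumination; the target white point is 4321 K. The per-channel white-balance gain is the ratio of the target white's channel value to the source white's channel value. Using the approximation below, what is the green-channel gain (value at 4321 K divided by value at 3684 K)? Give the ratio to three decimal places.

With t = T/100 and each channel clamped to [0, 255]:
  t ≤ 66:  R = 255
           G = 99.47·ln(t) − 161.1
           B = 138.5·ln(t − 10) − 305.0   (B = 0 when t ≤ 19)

At 3684 K (t = 36.84):
  G = 99.47·ln 36.84 − 161.1 = 99.47·3.6066 − 161.1 = 197.647.
At 4321 K (t = 43.21):
  G = 99.47·ln 43.21 − 161.1 = 99.47·3.7661 − 161.1 = 213.511.
Gain = 213.511 / 197.647 = 1.0803 → 1.080.

1.080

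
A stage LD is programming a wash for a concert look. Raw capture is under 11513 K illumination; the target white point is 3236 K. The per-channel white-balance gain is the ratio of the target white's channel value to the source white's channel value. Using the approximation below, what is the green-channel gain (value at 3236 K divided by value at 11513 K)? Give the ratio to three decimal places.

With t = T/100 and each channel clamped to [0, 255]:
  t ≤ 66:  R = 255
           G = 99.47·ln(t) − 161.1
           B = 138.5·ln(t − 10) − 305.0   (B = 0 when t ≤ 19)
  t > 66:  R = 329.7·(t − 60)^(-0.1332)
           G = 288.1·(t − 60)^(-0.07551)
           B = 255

At 11513 K (t = 115.13):
  G = 288.1·(115.13 − 60)^(-0.07551) = 288.1·55.13^(-0.07551) = 288.1·0.73877 = 212.839.
At 3236 K (t = 32.36):
  G = 99.47·ln 32.36 − 161.1 = 99.47·3.4769 − 161.1 = 184.750.
Gain = 184.750 / 212.839 = 0.8680 → 0.868.

0.868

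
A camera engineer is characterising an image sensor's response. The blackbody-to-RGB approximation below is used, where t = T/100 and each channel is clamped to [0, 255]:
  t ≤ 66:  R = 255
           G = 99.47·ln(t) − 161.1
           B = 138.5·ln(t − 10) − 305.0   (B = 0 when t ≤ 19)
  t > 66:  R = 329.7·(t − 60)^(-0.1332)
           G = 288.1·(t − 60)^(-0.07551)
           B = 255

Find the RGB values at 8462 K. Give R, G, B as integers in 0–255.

t = 8462/100 = 84.62; the t > 66 branch applies.
R = 329.7·(84.62 − 60)^(-0.1332) = 329.7·24.62^(-0.1332) = 329.7·0.65265 = 215.179.
G = 288.1·(84.62 − 60)^(-0.07551) = 288.1·24.62^(-0.07551) = 288.1·0.78513 = 226.197.
B = 255 by definition for t > 66.
Rounded: (215, 226, 255).

R=215, G=226, B=255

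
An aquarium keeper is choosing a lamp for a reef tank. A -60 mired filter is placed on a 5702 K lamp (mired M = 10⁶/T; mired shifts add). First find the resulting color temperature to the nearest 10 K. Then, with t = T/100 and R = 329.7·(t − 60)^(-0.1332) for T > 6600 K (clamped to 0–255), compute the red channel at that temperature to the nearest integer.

M_in = 10⁶/5702 = 175.38; M_out = 175.38 + (-60) = 115.38.
T_out = 10⁶/115.38 = 8667.2 K → 8670 K; t = 86.7.
R = 329.7·(86.7 − 60)^(-0.1332) = 329.7·26.7^(-0.1332) = 329.7·0.64564 = 212.867.
Rounded: 213.

213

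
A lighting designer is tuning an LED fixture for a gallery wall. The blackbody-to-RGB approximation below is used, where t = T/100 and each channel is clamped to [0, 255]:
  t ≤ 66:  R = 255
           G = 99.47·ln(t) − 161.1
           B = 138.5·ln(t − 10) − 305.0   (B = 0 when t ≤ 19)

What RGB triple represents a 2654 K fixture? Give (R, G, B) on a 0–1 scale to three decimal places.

(1.000, 0.647, 0.328)

t = 2654/100 = 26.54; the t ≤ 66 branch applies.
R = 255 by definition for t ≤ 66.
G = 99.47·ln 26.54 − 161.1 = 99.47·3.2787 − 161.1 = 165.028.
B = 138.5·ln(26.54 − 10) − 305.0 = 138.5·ln 16.54 − 305.0 = 138.5·2.8058 − 305.0 = 83.601.
Dividing each by 255: (1.0000, 0.6472, 0.3278) → (1.000, 0.647, 0.328).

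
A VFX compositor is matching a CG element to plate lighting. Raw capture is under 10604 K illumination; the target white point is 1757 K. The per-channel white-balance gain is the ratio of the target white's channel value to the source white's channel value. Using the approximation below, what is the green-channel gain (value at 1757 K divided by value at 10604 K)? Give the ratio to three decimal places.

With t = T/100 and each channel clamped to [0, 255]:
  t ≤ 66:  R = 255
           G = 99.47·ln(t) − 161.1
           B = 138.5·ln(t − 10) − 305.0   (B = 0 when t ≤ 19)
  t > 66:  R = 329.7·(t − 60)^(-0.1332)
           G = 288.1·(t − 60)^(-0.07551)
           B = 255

0.575

At 10604 K (t = 106.04):
  G = 288.1·(106.04 − 60)^(-0.07551) = 288.1·46.04^(-0.07551) = 288.1·0.74889 = 215.755.
At 1757 K (t = 17.57):
  G = 99.47·ln 17.57 − 161.1 = 99.47·2.8662 − 161.1 = 124.000.
Gain = 124.000 / 215.755 = 0.5747 → 0.575.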